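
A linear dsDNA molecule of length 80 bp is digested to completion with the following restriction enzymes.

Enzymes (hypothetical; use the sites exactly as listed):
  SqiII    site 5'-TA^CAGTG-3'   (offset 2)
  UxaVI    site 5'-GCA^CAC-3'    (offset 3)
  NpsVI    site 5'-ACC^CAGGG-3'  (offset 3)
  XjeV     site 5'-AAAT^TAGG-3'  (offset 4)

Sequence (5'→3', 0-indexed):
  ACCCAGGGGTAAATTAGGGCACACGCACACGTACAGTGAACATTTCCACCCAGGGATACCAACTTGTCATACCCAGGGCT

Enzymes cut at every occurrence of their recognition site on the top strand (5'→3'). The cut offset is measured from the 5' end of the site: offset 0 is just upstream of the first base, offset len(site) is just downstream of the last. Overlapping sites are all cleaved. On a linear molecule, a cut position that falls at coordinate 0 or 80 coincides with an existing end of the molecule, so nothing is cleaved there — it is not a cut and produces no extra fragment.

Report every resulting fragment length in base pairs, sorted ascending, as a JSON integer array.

[3,6,6,7,7,11,17,23]

Scan for sites:
  SqiII TACAGTG/2: at [31] ⇒ [33]
  UxaVI GCACAC/3: at [18, 24] ⇒ [21, 27]
  NpsVI ACCCAGGG/3: at [0, 47, 70] ⇒ [3, 50, 73]
  XjeV AAATTAGG/4: at [10] ⇒ [14]

Pooled cuts: [3, 14, 21, 27, 33, 50, 73]

Fragments:
  [0,3): 3 bp
  [3,14): 11 bp
  [14,21): 7 bp
  [21,27): 6 bp
  [27,33): 6 bp
  [33,50): 17 bp
  [50,73): 23 bp
  [73,80): 7 bp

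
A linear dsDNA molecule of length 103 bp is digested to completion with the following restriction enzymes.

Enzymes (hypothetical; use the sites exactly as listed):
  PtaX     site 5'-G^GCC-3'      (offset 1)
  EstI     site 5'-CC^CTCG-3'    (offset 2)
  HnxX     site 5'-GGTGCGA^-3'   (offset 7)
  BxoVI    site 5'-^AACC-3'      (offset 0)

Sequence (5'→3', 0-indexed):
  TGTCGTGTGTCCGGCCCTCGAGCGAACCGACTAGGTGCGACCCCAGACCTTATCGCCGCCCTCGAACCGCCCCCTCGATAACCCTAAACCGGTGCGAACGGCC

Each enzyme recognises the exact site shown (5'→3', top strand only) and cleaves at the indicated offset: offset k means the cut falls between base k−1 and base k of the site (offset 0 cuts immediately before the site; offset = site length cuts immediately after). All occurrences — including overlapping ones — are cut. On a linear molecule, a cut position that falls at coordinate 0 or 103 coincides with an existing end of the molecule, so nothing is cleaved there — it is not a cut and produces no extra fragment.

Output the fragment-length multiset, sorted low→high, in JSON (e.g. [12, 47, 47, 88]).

[3,3,3,4,6,7,8,9,11,13,16,20]

Scan for sites:
  PtaX GGCC/1: at [12, 99] ⇒ [13, 100]
  EstI CCCTCG/2: at [14, 58, 71] ⇒ [16, 60, 73]
  HnxX GGTGCGA/7: at [33, 90] ⇒ [40, 97]
  BxoVI AACC/0: at [24, 64, 79, 86] ⇒ [24, 64, 79, 86]

Pooled cuts: [13, 16, 24, 40, 60, 64, 73, 79, 86, 97, 100]

Fragment lengths:
  [0,13): 13 bp
  [13,16): 3 bp
  [16,24): 8 bp
  [24,40): 16 bp
  [40,60): 20 bp
  [60,64): 4 bp
  [64,73): 9 bp
  [73,79): 6 bp
  [79,86): 7 bp
  [86,97): 11 bp
  [97,100): 3 bp
  [100,103): 3 bp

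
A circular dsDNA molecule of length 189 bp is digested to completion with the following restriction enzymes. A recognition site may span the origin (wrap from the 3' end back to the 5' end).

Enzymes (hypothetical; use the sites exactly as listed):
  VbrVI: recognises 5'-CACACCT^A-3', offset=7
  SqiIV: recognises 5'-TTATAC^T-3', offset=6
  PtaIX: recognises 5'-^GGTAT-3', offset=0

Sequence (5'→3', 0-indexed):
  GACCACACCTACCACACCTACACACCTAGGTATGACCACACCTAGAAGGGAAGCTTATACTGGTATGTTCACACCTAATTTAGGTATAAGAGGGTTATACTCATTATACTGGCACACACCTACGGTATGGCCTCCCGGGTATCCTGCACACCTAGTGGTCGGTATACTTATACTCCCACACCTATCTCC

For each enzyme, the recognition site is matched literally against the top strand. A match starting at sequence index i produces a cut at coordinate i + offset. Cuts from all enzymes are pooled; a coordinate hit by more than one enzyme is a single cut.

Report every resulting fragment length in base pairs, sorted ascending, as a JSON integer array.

Per-enzyme occurrences:
  VbrVI (CACACCTA, off=7): starts [3, 12, 20, 36, 69, 114, 146, 176] → cuts [10, 19, 27, 43, 76, 121, 153, 183]
  SqiIV (TTATACT, off=6): starts [54, 94, 103, 167] → cuts [60, 100, 109, 173]
  PtaIX (GGTAT, off=0): starts [28, 61, 82, 123, 137, 160] → cuts [28, 61, 82, 123, 137, 160]

Pooled cuts: [10, 19, 27, 28, 43, 60, 61, 76, 82, 100, 109, 121, 123, 137, 153, 160, 173, 183]

Fragments:
  10→19: 9 bp
  19→27: 8 bp
  27→28: 1 bp
  28→43: 15 bp
  43→60: 17 bp
  60→61: 1 bp
  61→76: 15 bp
  76→82: 6 bp
  82→100: 18 bp
  100→109: 9 bp
  109→121: 12 bp
  121→123: 2 bp
  123→137: 14 bp
  137→153: 16 bp
  153→160: 7 bp
  160→173: 13 bp
  173→183: 10 bp
  183→10 (wrap): 189-183+10 = 16 bp

[1,1,2,6,7,8,9,9,10,12,13,14,15,15,16,16,17,18]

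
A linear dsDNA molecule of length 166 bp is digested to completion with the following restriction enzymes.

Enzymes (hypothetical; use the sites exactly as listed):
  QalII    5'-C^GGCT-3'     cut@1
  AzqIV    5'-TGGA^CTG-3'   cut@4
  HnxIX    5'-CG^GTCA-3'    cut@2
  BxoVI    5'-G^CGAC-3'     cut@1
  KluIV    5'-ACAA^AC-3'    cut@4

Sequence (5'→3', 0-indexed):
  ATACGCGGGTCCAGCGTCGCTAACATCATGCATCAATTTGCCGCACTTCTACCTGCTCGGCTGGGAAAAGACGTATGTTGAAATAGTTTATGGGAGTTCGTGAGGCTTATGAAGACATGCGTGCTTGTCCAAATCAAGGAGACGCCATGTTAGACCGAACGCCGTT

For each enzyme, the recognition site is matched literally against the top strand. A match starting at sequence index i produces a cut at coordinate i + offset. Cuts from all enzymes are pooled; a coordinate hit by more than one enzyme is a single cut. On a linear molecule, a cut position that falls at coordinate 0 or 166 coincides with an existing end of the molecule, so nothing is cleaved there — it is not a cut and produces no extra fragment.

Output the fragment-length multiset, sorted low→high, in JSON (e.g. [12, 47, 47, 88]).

[58,108]

Scan for sites:
  QalII (CGGCT, off=1): starts [57] → cuts [58]
  AzqIV (TGGACTG, off=4): no sites
  HnxIX (CGGTCA, off=2): no sites
  BxoVI (GCGAC, off=1): no sites
  KluIV (ACAAAC, off=4): no sites

All cut coordinates (distinct, sorted): [58]

Fragments:
  [0,58): 58 bp
  [58,166): 108 bp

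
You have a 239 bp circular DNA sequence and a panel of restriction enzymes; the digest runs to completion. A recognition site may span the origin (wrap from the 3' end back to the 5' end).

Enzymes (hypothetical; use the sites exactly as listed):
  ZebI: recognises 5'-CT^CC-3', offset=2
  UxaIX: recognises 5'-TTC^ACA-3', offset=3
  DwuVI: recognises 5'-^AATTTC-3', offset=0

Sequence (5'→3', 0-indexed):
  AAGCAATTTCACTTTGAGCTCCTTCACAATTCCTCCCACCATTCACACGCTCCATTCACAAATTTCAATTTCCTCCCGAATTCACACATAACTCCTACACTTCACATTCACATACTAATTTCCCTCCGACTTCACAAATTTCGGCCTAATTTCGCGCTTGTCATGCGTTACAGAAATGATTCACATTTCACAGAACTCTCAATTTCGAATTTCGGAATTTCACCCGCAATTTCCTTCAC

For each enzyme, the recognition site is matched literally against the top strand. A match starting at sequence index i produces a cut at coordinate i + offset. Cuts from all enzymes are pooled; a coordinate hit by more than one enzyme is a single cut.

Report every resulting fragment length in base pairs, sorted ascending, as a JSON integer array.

[3,3,5,6,6,6,6,7,7,7,7,8,8,8,9,9,9,10,10,10,10,11,11,12,16,35]

Site scan:
  ZebI CTCC/2: at [18, 32, 49, 72, 91, 123] ⇒ [20, 34, 51, 74, 93, 125]
  UxaIX TTCACA/3: at [22, 41, 54, 80, 100, 106, 130, 179, 186, 234] ⇒ [25, 44, 57, 83, 103, 109, 133, 182, 189, 237]
  DwuVI AATTTC/0: at [4, 60, 66, 116, 136, 147, 200, 207, 215, 227] ⇒ [4, 60, 66, 116, 136, 147, 200, 207, 215, 227]

All cut coordinates (distinct, sorted): [4, 20, 25, 34, 44, 51, 57, 60, 66, 74, 83, 93, 103, 109, 116, 125, 133, 136, 147, 182, 189, 200, 207, 215, 227, 237]

Fragments:
  4→20: 16 bp
  20→25: 5 bp
  25→34: 9 bp
  34→44: 10 bp
  44→51: 7 bp
  51→57: 6 bp
  57→60: 3 bp
  60→66: 6 bp
  66→74: 8 bp
  74→83: 9 bp
  83→93: 10 bp
  93→103: 10 bp
  103→109: 6 bp
  109→116: 7 bp
  116→125: 9 bp
  125→133: 8 bp
  133→136: 3 bp
  136→147: 11 bp
  147→182: 35 bp
  182→189: 7 bp
  189→200: 11 bp
  200→207: 7 bp
  207→215: 8 bp
  215→227: 12 bp
  227→237: 10 bp
  237→4 (wrap): 239-237+4 = 6 bp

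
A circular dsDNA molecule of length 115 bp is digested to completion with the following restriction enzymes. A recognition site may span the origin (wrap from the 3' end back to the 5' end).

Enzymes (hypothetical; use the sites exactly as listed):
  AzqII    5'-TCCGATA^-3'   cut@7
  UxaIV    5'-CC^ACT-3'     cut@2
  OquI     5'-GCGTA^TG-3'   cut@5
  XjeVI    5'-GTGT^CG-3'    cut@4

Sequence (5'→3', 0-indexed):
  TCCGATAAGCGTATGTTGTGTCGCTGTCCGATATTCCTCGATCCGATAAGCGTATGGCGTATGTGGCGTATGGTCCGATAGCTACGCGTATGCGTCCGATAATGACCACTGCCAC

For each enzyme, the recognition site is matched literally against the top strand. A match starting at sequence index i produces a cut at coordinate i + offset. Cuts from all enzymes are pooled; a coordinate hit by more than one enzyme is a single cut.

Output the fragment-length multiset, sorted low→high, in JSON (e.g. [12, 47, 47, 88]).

Scan for sites:
  AzqII TCCGATA/7: at [0, 26, 41, 73, 94] ⇒ [7, 33, 48, 80, 101]
  UxaIV CCACT/2: at [105, 111] ⇒ [107, 113]
  OquI GCGTATG/5: at [8, 49, 56, 65, 85] ⇒ [13, 54, 61, 70, 90]
  XjeVI GTGTCG/4: at [17] ⇒ [21]

Pooled cuts: [7, 13, 21, 33, 48, 54, 61, 70, 80, 90, 101, 107, 113]

Fragments:
  7→13: 6 bp
  13→21: 8 bp
  21→33: 12 bp
  33→48: 15 bp
  48→54: 6 bp
  54→61: 7 bp
  61→70: 9 bp
  70→80: 10 bp
  80→90: 10 bp
  90→101: 11 bp
  101→107: 6 bp
  107→113: 6 bp
  113→7 (wrap): 115-113+7 = 9 bp

[6,6,6,6,7,8,9,9,10,10,11,12,15]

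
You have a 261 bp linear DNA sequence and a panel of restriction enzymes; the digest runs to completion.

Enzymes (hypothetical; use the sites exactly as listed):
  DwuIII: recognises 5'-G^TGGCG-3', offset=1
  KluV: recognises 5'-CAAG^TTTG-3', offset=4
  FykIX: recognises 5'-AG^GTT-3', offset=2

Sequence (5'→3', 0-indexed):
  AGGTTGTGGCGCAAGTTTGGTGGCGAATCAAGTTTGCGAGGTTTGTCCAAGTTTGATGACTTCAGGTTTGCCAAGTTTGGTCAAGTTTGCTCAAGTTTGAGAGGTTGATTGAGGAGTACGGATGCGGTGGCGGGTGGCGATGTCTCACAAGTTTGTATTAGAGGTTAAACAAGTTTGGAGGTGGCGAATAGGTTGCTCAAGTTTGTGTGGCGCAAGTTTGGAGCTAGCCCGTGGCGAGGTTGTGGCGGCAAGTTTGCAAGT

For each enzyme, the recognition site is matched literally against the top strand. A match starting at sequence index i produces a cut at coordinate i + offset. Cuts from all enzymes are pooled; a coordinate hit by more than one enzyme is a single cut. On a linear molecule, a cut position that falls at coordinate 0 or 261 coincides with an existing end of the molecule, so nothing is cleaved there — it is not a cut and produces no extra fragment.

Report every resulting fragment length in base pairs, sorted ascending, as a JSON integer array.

Scan for sites:
  DwuIII (GTGGCG, off=1): starts [5, 19, 126, 133, 180, 206, 230, 241] → cuts [6, 20, 127, 134, 181, 207, 231, 242]
  KluV (CAAGTTTG, off=4): starts [11, 28, 47, 71, 81, 91, 147, 169, 197, 212, 248] → cuts [15, 32, 51, 75, 85, 95, 151, 173, 201, 216, 252]
  FykIX (AGGTT, off=2): starts [0, 38, 63, 101, 161, 189, 236] → cuts [2, 40, 65, 103, 163, 191, 238]

Pooled cuts: [2, 6, 15, 20, 32, 40, 51, 65, 75, 85, 95, 103, 127, 134, 151, 163, 173, 181, 191, 201, 207, 216, 231, 238, 242, 252]

Fragments:
  [0,2): 2 bp
  [2,6): 4 bp
  [6,15): 9 bp
  [15,20): 5 bp
  [20,32): 12 bp
  [32,40): 8 bp
  [40,51): 11 bp
  [51,65): 14 bp
  [65,75): 10 bp
  [75,85): 10 bp
  [85,95): 10 bp
  [95,103): 8 bp
  [103,127): 24 bp
  [127,134): 7 bp
  [134,151): 17 bp
  [151,163): 12 bp
  [163,173): 10 bp
  [173,181): 8 bp
  [181,191): 10 bp
  [191,201): 10 bp
  [201,207): 6 bp
  [207,216): 9 bp
  [216,231): 15 bp
  [231,238): 7 bp
  [238,242): 4 bp
  [242,252): 10 bp
  [252,261): 9 bp

[2,4,4,5,6,7,7,8,8,8,9,9,9,10,10,10,10,10,10,10,11,12,12,14,15,17,24]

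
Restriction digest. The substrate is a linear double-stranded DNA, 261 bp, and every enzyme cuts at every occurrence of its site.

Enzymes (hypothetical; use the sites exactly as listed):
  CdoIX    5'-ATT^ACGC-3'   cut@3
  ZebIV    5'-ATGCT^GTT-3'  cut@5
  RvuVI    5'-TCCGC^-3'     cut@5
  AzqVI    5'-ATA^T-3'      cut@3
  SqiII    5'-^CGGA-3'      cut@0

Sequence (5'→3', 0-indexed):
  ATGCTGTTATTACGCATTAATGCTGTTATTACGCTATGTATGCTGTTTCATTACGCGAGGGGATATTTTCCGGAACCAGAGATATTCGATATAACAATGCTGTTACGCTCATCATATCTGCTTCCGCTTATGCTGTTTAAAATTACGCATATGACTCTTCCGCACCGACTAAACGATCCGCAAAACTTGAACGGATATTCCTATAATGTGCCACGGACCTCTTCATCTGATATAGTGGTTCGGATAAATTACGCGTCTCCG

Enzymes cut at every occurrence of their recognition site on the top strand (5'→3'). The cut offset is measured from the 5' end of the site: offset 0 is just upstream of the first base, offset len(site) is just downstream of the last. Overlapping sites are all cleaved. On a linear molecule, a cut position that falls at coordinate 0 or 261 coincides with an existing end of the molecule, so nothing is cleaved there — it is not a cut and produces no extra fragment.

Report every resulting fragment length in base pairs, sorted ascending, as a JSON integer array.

Per-enzyme occurrences:
  CdoIX (ATTACGC, off=3): starts [8, 27, 49, 141, 247] → cuts [11, 30, 52, 144, 250]
  ZebIV (ATGCTGTT, off=5): starts [0, 19, 39, 96, 129] → cuts [5, 24, 44, 101, 134]
  RvuVI (TCCGC, off=5): starts [122, 158, 176] → cuts [127, 163, 181]
  AzqVI (ATAT, off=3): starts [62, 81, 88, 113, 148, 194, 229] → cuts [65, 84, 91, 116, 151, 197, 232]
  SqiII (CGGA, off=0): starts [70, 191, 213, 240] → cuts [70, 191, 213, 240]

All cut coordinates (distinct, sorted): [5, 11, 24, 30, 44, 52, 65, 70, 84, 91, 101, 116, 127, 134, 144, 151, 163, 181, 191, 197, 213, 232, 240, 250]

Fragments:
  [0,5): 5 bp
  [5,11): 6 bp
  [11,24): 13 bp
  [24,30): 6 bp
  [30,44): 14 bp
  [44,52): 8 bp
  [52,65): 13 bp
  [65,70): 5 bp
  [70,84): 14 bp
  [84,91): 7 bp
  [91,101): 10 bp
  [101,116): 15 bp
  [116,127): 11 bp
  [127,134): 7 bp
  [134,144): 10 bp
  [144,151): 7 bp
  [151,163): 12 bp
  [163,181): 18 bp
  [181,191): 10 bp
  [191,197): 6 bp
  [197,213): 16 bp
  [213,232): 19 bp
  [232,240): 8 bp
  [240,250): 10 bp
  [250,261): 11 bp

[5,5,6,6,6,7,7,7,8,8,10,10,10,10,11,11,12,13,13,14,14,15,16,18,19]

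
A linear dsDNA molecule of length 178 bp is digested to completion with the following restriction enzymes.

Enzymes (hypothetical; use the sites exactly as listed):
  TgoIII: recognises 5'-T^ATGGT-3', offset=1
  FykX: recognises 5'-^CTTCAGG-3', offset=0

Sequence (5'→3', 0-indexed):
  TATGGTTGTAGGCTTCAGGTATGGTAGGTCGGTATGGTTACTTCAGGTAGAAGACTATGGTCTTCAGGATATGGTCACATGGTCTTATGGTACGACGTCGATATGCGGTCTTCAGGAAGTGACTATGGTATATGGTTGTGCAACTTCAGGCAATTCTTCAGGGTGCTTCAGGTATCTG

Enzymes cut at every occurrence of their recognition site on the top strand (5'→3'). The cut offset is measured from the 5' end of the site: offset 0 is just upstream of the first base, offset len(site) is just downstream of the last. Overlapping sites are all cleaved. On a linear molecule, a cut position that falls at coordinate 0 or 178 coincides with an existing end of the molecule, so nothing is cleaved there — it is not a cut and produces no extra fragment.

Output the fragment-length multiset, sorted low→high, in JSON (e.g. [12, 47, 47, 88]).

[1,5,7,7,8,9,10,11,12,12,13,13,15,16,16,23]

Per-enzyme occurrences:
  TgoIII (TATGGT, off=1): starts [0, 19, 32, 55, 69, 85, 123, 130] → cuts [1, 20, 33, 56, 70, 86, 124, 131]
  FykX (CTTCAGG, off=0): starts [12, 40, 61, 109, 143, 155, 165] → cuts [12, 40, 61, 109, 143, 155, 165]

All cut coordinates (distinct, sorted): [1, 12, 20, 33, 40, 56, 61, 70, 86, 109, 124, 131, 143, 155, 165]

Fragment lengths:
  [0,1): 1 bp
  [1,12): 11 bp
  [12,20): 8 bp
  [20,33): 13 bp
  [33,40): 7 bp
  [40,56): 16 bp
  [56,61): 5 bp
  [61,70): 9 bp
  [70,86): 16 bp
  [86,109): 23 bp
  [109,124): 15 bp
  [124,131): 7 bp
  [131,143): 12 bp
  [143,155): 12 bp
  [155,165): 10 bp
  [165,178): 13 bp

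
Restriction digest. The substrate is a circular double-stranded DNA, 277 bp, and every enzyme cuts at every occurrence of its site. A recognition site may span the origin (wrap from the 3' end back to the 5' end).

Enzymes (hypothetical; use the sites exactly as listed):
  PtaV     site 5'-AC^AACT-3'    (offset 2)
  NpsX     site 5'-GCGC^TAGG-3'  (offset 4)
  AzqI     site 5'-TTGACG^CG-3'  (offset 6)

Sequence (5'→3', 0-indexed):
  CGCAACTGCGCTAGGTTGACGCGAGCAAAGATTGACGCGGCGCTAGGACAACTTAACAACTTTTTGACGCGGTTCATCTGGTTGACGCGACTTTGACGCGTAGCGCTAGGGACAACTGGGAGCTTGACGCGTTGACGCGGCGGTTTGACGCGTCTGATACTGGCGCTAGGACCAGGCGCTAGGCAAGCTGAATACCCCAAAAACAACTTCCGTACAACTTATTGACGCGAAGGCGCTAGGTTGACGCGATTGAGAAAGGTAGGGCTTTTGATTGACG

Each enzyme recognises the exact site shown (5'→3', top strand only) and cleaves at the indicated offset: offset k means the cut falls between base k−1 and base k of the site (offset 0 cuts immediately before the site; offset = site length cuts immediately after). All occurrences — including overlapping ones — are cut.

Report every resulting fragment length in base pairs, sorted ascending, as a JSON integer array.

Site scan:
  PtaV ACAACT/2: at [47, 55, 111, 202, 213] ⇒ [49, 57, 113, 204, 215]
  NpsX GCGCTAGG/4: at [7, 39, 102, 162, 175, 232] ⇒ [11, 43, 106, 166, 179, 236]
  AzqI TTGACGCG/6: at [15, 31, 63, 81, 92, 123, 131, 144, 221, 240, 271] ⇒ [0, 21, 37, 69, 87, 98, 129, 137, 150, 227, 246]

All cut coordinates (distinct, sorted): [0, 11, 21, 37, 43, 49, 57, 69, 87, 98, 106, 113, 129, 137, 150, 166, 179, 204, 215, 227, 236, 246]

Fragment lengths:
  0→11: 11 bp
  11→21: 10 bp
  21→37: 16 bp
  37→43: 6 bp
  43→49: 6 bp
  49→57: 8 bp
  57→69: 12 bp
  69→87: 18 bp
  87→98: 11 bp
  98→106: 8 bp
  106→113: 7 bp
  113→129: 16 bp
  129→137: 8 bp
  137→150: 13 bp
  150→166: 16 bp
  166→179: 13 bp
  179→204: 25 bp
  204→215: 11 bp
  215→227: 12 bp
  227→236: 9 bp
  236→246: 10 bp
  246→0 (wrap): 277-246+0 = 31 bp

[6,6,7,8,8,8,9,10,10,11,11,11,12,12,13,13,16,16,16,18,25,31]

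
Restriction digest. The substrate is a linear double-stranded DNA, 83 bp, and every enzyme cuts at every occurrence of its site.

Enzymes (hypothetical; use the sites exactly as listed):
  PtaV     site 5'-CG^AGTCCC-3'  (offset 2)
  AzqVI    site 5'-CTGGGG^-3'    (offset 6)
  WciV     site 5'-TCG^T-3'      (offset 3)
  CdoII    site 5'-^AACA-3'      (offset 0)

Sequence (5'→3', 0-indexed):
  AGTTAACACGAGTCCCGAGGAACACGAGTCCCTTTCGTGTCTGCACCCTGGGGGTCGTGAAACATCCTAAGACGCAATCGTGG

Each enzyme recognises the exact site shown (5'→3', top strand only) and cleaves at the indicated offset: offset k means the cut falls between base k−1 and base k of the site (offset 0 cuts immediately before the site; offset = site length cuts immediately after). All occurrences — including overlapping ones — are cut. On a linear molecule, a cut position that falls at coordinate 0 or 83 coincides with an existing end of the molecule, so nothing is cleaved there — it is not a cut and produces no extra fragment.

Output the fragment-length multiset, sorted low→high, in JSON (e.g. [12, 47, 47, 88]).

Site scan:
  PtaV (CGAGTCCC, off=2): starts [8, 24] → cuts [10, 26]
  AzqVI (CTGGGG, off=6): starts [47] → cuts [53]
  WciV (TCGT, off=3): starts [34, 54, 77] → cuts [37, 57, 80]
  CdoII (AACA, off=0): starts [4, 20, 60] → cuts [4, 20, 60]

Pooled cuts: [4, 10, 20, 26, 37, 53, 57, 60, 80]

Fragment lengths:
  [0,4): 4 bp
  [4,10): 6 bp
  [10,20): 10 bp
  [20,26): 6 bp
  [26,37): 11 bp
  [37,53): 16 bp
  [53,57): 4 bp
  [57,60): 3 bp
  [60,80): 20 bp
  [80,83): 3 bp

[3,3,4,4,6,6,10,11,16,20]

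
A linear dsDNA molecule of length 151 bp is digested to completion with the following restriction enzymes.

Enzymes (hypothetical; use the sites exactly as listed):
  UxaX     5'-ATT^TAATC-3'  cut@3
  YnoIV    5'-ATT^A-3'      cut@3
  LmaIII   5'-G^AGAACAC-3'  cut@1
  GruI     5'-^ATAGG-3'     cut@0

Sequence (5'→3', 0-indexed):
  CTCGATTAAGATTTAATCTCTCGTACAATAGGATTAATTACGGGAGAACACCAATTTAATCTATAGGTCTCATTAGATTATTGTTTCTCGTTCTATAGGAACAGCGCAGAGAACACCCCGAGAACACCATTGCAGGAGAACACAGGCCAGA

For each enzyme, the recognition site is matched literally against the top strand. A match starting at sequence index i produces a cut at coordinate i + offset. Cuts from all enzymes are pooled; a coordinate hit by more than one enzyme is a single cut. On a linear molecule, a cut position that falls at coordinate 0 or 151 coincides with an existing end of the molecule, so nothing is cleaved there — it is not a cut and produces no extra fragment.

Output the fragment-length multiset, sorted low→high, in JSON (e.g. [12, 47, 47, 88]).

Per-enzyme occurrences:
  UxaX (ATTTAATC, off=3): starts [10, 53] → cuts [13, 56]
  YnoIV (ATTA, off=3): starts [4, 32, 36, 71, 76] → cuts [7, 35, 39, 74, 79]
  LmaIII (GAGAACAC, off=1): starts [43, 108, 119, 135] → cuts [44, 109, 120, 136]
  GruI (ATAGG, off=0): starts [27, 62, 94] → cuts [27, 62, 94]

Pooled cuts: [7, 13, 27, 35, 39, 44, 56, 62, 74, 79, 94, 109, 120, 136]

Fragment lengths:
  [0,7): 7 bp
  [7,13): 6 bp
  [13,27): 14 bp
  [27,35): 8 bp
  [35,39): 4 bp
  [39,44): 5 bp
  [44,56): 12 bp
  [56,62): 6 bp
  [62,74): 12 bp
  [74,79): 5 bp
  [79,94): 15 bp
  [94,109): 15 bp
  [109,120): 11 bp
  [120,136): 16 bp
  [136,151): 15 bp

[4,5,5,6,6,7,8,11,12,12,14,15,15,15,16]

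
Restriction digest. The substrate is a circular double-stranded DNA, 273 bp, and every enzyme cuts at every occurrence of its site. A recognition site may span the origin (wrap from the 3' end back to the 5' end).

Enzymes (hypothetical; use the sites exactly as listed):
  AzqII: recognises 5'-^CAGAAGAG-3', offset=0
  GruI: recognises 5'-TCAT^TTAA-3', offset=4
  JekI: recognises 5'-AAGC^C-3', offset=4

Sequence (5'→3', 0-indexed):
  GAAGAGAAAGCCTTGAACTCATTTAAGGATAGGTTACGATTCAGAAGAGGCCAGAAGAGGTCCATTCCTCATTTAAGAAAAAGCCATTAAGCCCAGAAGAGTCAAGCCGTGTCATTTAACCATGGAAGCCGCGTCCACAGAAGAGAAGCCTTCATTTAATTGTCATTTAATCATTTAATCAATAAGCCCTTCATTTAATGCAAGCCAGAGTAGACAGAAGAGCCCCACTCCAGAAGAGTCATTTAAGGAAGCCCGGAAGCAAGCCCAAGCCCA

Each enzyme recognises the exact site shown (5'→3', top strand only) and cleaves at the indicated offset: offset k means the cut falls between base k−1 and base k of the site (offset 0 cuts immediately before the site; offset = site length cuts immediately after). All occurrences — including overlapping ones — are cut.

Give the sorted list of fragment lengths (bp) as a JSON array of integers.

[1,1,6,6,7,8,8,8,8,9,10,10,11,11,11,12,12,12,12,13,13,14,14,16,19,21]

Per-enzyme occurrences:
  AzqII (CAGAAGAG, off=0): starts [41, 51, 93, 137, 214, 230, 271] → cuts [41, 51, 93, 137, 214, 230, 271]
  GruI (TCATTTAA, off=4): starts [18, 68, 111, 151, 162, 170, 190, 238] → cuts [22, 72, 115, 155, 166, 174, 194, 242]
  JekI (AAGCC, off=4): starts [7, 80, 88, 103, 125, 145, 183, 201, 248, 260, 266] → cuts [11, 84, 92, 107, 129, 149, 187, 205, 252, 264, 270]

Pooled cuts: [11, 22, 41, 51, 72, 84, 92, 93, 107, 115, 129, 137, 149, 155, 166, 174, 187, 194, 205, 214, 230, 242, 252, 264, 270, 271]

Fragments:
  11→22: 11 bp
  22→41: 19 bp
  41→51: 10 bp
  51→72: 21 bp
  72→84: 12 bp
  84→92: 8 bp
  92→93: 1 bp
  93→107: 14 bp
  107→115: 8 bp
  115→129: 14 bp
  129→137: 8 bp
  137→149: 12 bp
  149→155: 6 bp
  155→166: 11 bp
  166→174: 8 bp
  174→187: 13 bp
  187→194: 7 bp
  194→205: 11 bp
  205→214: 9 bp
  214→230: 16 bp
  230→242: 12 bp
  242→252: 10 bp
  252→264: 12 bp
  264→270: 6 bp
  270→271: 1 bp
  271→11 (wrap): 273-271+11 = 13 bp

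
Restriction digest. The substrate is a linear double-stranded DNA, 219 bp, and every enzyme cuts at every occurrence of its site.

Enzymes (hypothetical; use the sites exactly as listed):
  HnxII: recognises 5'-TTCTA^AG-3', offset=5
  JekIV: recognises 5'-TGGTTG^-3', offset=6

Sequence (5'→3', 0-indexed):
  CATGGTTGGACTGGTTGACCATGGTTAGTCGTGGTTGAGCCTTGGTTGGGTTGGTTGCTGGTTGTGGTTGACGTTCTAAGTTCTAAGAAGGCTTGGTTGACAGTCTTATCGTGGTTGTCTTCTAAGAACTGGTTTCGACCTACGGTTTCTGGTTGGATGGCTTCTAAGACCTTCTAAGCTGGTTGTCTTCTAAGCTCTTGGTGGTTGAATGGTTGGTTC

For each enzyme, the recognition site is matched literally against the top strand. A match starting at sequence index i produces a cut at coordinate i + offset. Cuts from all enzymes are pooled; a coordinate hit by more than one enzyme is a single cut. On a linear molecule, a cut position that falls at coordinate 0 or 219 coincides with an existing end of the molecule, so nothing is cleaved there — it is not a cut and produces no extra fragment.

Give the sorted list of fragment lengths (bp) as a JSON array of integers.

Site scan:
  HnxII (TTCTAAG, off=5): starts [73, 80, 119, 161, 171, 187] → cuts [78, 85, 124, 166, 176, 192]
  JekIV (TGGTTG, off=6): starts [2, 11, 31, 42, 51, 58, 64, 93, 111, 149, 179, 201, 209] → cuts [8, 17, 37, 48, 57, 64, 70, 99, 117, 155, 185, 207, 215]

Pooled cuts: [8, 17, 37, 48, 57, 64, 70, 78, 85, 99, 117, 124, 155, 166, 176, 185, 192, 207, 215]

Fragments:
  [0,8): 8 bp
  [8,17): 9 bp
  [17,37): 20 bp
  [37,48): 11 bp
  [48,57): 9 bp
  [57,64): 7 bp
  [64,70): 6 bp
  [70,78): 8 bp
  [78,85): 7 bp
  [85,99): 14 bp
  [99,117): 18 bp
  [117,124): 7 bp
  [124,155): 31 bp
  [155,166): 11 bp
  [166,176): 10 bp
  [176,185): 9 bp
  [185,192): 7 bp
  [192,207): 15 bp
  [207,215): 8 bp
  [215,219): 4 bp

[4,6,7,7,7,7,8,8,8,9,9,9,10,11,11,14,15,18,20,31]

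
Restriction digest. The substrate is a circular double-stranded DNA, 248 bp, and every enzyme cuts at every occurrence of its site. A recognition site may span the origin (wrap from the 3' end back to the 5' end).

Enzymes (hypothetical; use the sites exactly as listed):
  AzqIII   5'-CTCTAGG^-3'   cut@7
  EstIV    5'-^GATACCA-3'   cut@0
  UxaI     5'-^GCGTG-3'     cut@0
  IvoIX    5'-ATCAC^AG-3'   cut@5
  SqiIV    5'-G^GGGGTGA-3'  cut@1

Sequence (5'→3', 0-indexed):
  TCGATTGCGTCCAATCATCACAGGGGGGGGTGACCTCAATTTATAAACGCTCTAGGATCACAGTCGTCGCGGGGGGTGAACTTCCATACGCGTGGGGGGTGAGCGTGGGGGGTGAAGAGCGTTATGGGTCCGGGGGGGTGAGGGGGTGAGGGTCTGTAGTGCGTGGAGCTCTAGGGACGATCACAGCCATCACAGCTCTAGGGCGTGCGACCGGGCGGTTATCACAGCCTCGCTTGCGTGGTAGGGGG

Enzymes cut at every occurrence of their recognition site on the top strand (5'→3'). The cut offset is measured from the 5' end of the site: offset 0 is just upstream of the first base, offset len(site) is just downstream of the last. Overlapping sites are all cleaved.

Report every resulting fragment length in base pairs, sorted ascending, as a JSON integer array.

Per-enzyme occurrences:
  AzqIII (CTCTAGG, off=7): starts [49, 168, 195] → cuts [56, 175, 202]
  EstIV (GATACCA, off=0): no sites
  UxaI (GCGTG, off=0): starts [89, 102, 160, 202, 235] → cuts [89, 102, 160, 202, 235]
  IvoIX (ATCACAG, off=5): starts [16, 56, 179, 188, 220] → cuts [21, 61, 184, 193, 225]
  SqiIV (GGGGGTGA, off=1): starts [25, 71, 94, 107, 133, 141] → cuts [26, 72, 95, 108, 134, 142]

All cut coordinates (distinct, sorted): [21, 26, 56, 61, 72, 89, 95, 102, 108, 134, 142, 160, 175, 184, 193, 202, 225, 235]

Fragments:
  21→26: 5 bp
  26→56: 30 bp
  56→61: 5 bp
  61→72: 11 bp
  72→89: 17 bp
  89→95: 6 bp
  95→102: 7 bp
  102→108: 6 bp
  108→134: 26 bp
  134→142: 8 bp
  142→160: 18 bp
  160→175: 15 bp
  175→184: 9 bp
  184→193: 9 bp
  193→202: 9 bp
  202→225: 23 bp
  225→235: 10 bp
  235→21 (wrap): 248-235+21 = 34 bp

[5,5,6,6,7,8,9,9,9,10,11,15,17,18,23,26,30,34]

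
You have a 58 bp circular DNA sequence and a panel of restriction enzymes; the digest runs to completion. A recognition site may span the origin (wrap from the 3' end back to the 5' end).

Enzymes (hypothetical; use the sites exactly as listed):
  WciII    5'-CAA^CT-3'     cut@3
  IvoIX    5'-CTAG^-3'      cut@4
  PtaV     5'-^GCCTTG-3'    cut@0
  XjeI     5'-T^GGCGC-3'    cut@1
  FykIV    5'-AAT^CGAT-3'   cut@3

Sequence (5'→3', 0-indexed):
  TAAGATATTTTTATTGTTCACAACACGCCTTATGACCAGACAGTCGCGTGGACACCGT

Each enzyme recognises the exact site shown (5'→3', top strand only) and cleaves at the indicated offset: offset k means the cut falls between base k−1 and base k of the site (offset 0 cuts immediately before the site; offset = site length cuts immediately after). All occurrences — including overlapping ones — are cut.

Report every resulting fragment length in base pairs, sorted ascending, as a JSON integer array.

[58]

Scan for sites:
  WciII (CAACT, off=3): no sites
  IvoIX (CTAG, off=4): no sites
  PtaV (GCCTTG, off=0): no sites
  XjeI (TGGCGC, off=1): no sites
  FykIV (AATCGAT, off=3): no sites

All cut coordinates (distinct, sorted): ∅

Fragment lengths:
  no cuts → one circular fragment of 58 bp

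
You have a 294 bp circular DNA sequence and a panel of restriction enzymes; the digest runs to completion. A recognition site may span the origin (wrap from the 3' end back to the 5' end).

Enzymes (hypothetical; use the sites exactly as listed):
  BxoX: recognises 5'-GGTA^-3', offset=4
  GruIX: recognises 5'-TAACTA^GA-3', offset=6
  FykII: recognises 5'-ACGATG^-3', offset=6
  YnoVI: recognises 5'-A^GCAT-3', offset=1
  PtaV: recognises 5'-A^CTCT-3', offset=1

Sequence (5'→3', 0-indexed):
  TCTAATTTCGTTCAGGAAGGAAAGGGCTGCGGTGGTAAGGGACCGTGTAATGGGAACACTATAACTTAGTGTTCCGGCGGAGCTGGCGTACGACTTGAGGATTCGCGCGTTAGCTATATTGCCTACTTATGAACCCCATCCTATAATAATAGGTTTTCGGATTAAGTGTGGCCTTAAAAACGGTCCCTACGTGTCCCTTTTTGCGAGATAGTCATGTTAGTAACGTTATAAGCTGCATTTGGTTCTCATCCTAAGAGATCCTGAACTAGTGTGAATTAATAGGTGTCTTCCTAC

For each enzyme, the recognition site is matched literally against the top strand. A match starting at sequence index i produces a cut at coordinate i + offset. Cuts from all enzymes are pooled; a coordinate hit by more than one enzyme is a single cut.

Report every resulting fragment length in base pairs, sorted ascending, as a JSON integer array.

[38,256]

Per-enzyme occurrences:
  BxoX (GGTA, off=4): starts [33] → cuts [37]
  GruIX (TAACTAGA, off=6): no sites
  FykII (ACGATG, off=6): no sites
  YnoVI (AGCAT, off=1): no sites
  PtaV (ACTCT, off=1): starts [292] → cuts [293]

All cut coordinates (distinct, sorted): [37, 293]

Fragments:
  37→293: 256 bp
  293→37 (wrap): 294-293+37 = 38 bp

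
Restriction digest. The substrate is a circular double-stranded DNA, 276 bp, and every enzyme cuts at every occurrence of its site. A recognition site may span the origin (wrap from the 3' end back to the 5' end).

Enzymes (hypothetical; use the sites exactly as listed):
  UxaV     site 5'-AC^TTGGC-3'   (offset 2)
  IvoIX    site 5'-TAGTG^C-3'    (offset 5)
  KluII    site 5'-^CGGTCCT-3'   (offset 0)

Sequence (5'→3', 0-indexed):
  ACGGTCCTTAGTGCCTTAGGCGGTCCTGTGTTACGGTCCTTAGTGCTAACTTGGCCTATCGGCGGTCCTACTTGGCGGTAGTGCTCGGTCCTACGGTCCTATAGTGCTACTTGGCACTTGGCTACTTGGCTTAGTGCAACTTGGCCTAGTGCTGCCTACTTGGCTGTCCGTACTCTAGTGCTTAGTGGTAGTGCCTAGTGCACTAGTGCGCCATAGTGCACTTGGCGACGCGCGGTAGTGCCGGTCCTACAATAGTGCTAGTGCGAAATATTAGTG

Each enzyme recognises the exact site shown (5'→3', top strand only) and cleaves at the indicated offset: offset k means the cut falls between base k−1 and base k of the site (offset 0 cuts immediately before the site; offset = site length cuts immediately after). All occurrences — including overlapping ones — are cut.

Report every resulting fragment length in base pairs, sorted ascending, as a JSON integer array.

[1,2,3,4,4,5,6,7,7,7,8,8,8,8,9,10,11,11,12,12,12,12,13,13,13,14,16,19,21]

Site scan:
  UxaV (ACTTGGC, off=2): starts [48, 69, 108, 115, 123, 138, 157, 219] → cuts [50, 71, 110, 117, 125, 140, 159, 221]
  IvoIX (TAGTGC, off=5): starts [8, 40, 78, 101, 131, 146, 175, 188, 195, 203, 213, 235, 252, 258] → cuts [13, 45, 83, 106, 136, 151, 180, 193, 200, 208, 218, 240, 257, 263]
  KluII (CGGTCCT, off=0): starts [1, 20, 33, 62, 85, 93, 241] → cuts [1, 20, 33, 62, 85, 93, 241]

Pooled cuts: [1, 13, 20, 33, 45, 50, 62, 71, 83, 85, 93, 106, 110, 117, 125, 136, 140, 151, 159, 180, 193, 200, 208, 218, 221, 240, 241, 257, 263]

Fragments:
  1→13: 12 bp
  13→20: 7 bp
  20→33: 13 bp
  33→45: 12 bp
  45→50: 5 bp
  50→62: 12 bp
  62→71: 9 bp
  71→83: 12 bp
  83→85: 2 bp
  85→93: 8 bp
  93→106: 13 bp
  106→110: 4 bp
  110→117: 7 bp
  117→125: 8 bp
  125→136: 11 bp
  136→140: 4 bp
  140→151: 11 bp
  151→159: 8 bp
  159→180: 21 bp
  180→193: 13 bp
  193→200: 7 bp
  200→208: 8 bp
  208→218: 10 bp
  218→221: 3 bp
  221→240: 19 bp
  240→241: 1 bp
  241→257: 16 bp
  257→263: 6 bp
  263→1 (wrap): 276-263+1 = 14 bp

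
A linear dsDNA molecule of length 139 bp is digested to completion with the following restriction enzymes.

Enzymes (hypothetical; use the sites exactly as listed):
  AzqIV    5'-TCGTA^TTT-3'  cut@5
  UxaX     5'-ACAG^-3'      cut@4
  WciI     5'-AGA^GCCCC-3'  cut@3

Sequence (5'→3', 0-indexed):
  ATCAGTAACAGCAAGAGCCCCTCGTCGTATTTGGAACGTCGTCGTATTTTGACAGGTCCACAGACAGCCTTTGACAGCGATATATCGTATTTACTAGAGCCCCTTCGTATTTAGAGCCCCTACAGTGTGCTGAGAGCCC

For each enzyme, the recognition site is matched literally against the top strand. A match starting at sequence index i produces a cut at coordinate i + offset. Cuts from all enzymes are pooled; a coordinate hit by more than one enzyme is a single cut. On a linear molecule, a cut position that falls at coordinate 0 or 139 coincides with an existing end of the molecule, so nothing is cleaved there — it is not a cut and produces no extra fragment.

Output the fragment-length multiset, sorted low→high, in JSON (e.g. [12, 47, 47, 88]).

Scan for sites:
  AzqIV TCGTATTT/5: at [24, 41, 84, 104] ⇒ [29, 46, 89, 109]
  UxaX ACAG/4: at [7, 51, 59, 63, 73, 121] ⇒ [11, 55, 63, 67, 77, 125]
  WciI AGAGCCCC/3: at [13, 95, 112] ⇒ [16, 98, 115]

All cut coordinates (distinct, sorted): [11, 16, 29, 46, 55, 63, 67, 77, 89, 98, 109, 115, 125]

Fragment lengths:
  [0,11): 11 bp
  [11,16): 5 bp
  [16,29): 13 bp
  [29,46): 17 bp
  [46,55): 9 bp
  [55,63): 8 bp
  [63,67): 4 bp
  [67,77): 10 bp
  [77,89): 12 bp
  [89,98): 9 bp
  [98,109): 11 bp
  [109,115): 6 bp
  [115,125): 10 bp
  [125,139): 14 bp

[4,5,6,8,9,9,10,10,11,11,12,13,14,17]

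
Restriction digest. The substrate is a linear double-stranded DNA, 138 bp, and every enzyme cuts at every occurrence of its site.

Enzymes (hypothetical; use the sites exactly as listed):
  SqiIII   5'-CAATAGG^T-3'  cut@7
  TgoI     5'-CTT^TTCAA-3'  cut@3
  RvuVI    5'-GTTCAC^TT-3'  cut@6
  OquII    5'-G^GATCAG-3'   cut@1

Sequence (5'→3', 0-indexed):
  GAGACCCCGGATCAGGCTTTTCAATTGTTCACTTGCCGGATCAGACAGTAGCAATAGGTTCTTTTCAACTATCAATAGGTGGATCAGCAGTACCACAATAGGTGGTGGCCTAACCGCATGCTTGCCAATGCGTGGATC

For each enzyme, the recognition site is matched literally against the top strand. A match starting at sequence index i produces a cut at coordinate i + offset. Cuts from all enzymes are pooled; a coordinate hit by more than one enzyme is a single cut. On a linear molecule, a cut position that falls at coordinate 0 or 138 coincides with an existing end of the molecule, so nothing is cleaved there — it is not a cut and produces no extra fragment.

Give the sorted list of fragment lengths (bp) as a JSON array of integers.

Site scan:
  SqiIII (CAATAGGT, off=7): starts [51, 72, 95] → cuts [58, 79, 102]
  TgoI (CTTTTCAA, off=3): starts [16, 60] → cuts [19, 63]
  RvuVI (GTTCACTT, off=6): starts [26] → cuts [32]
  OquII (GGATCAG, off=1): starts [8, 37, 80] → cuts [9, 38, 81]

All cut coordinates (distinct, sorted): [9, 19, 32, 38, 58, 63, 79, 81, 102]

Fragment lengths:
  [0,9): 9 bp
  [9,19): 10 bp
  [19,32): 13 bp
  [32,38): 6 bp
  [38,58): 20 bp
  [58,63): 5 bp
  [63,79): 16 bp
  [79,81): 2 bp
  [81,102): 21 bp
  [102,138): 36 bp

[2,5,6,9,10,13,16,20,21,36]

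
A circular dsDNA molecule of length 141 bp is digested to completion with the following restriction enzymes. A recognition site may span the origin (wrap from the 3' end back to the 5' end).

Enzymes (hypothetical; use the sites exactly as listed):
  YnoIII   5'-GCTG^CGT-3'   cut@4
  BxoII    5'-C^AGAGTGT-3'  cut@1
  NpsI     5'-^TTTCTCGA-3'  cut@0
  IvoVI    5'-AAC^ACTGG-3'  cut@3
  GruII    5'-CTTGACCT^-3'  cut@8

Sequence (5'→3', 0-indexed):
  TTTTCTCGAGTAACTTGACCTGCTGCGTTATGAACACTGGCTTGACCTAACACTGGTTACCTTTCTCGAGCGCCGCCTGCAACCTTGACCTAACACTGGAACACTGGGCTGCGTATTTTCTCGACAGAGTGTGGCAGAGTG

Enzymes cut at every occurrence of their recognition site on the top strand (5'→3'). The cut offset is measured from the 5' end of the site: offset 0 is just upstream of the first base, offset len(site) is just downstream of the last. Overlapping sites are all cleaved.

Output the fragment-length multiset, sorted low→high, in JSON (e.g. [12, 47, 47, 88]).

Site scan:
  YnoIII GCTGCGT/4: at [21, 107] ⇒ [25, 111]
  BxoII CAGAGTGT/1: at [124, 134] ⇒ [125, 135]
  NpsI TTTCTCGA/0: at [1, 61, 116] ⇒ [1, 61, 116]
  IvoVI AACACTGG/3: at [32, 48, 91, 99] ⇒ [35, 51, 94, 102]
  GruII CTTGACCT/8: at [13, 40, 83] ⇒ [21, 48, 91]

Pooled cuts: [1, 21, 25, 35, 48, 51, 61, 91, 94, 102, 111, 116, 125, 135]

Fragment lengths:
  1→21: 20 bp
  21→25: 4 bp
  25→35: 10 bp
  35→48: 13 bp
  48→51: 3 bp
  51→61: 10 bp
  61→91: 30 bp
  91→94: 3 bp
  94→102: 8 bp
  102→111: 9 bp
  111→116: 5 bp
  116→125: 9 bp
  125→135: 10 bp
  135→1 (wrap): 141-135+1 = 7 bp

[3,3,4,5,7,8,9,9,10,10,10,13,20,30]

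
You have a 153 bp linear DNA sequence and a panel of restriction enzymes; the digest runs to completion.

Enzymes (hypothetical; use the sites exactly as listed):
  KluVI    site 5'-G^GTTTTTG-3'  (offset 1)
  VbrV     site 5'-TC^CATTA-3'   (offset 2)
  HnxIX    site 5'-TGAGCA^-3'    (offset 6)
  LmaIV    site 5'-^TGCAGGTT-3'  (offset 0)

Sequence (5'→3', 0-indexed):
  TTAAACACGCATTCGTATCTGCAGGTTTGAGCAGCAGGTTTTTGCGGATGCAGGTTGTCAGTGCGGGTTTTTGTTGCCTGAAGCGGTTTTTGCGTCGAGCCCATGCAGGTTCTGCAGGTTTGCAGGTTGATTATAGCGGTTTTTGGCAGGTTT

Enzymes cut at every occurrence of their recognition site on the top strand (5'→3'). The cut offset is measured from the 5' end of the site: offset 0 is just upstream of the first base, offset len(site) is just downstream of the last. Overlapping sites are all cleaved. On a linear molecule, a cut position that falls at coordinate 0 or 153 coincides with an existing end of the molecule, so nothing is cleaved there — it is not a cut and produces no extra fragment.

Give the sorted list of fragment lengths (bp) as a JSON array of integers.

[4,8,9,11,14,15,18,18,18,19,19]

Per-enzyme occurrences:
  KluVI GGTTTTTG/1: at [36, 65, 84, 137] ⇒ [37, 66, 85, 138]
  VbrV (TCCATTA, off=2): no sites
  HnxIX TGAGCA/6: at [27] ⇒ [33]
  LmaIV TGCAGGTT/0: at [19, 48, 103, 112, 120] ⇒ [19, 48, 103, 112, 120]

Pooled cuts: [19, 33, 37, 48, 66, 85, 103, 112, 120, 138]

Fragments:
  [0,19): 19 bp
  [19,33): 14 bp
  [33,37): 4 bp
  [37,48): 11 bp
  [48,66): 18 bp
  [66,85): 19 bp
  [85,103): 18 bp
  [103,112): 9 bp
  [112,120): 8 bp
  [120,138): 18 bp
  [138,153): 15 bp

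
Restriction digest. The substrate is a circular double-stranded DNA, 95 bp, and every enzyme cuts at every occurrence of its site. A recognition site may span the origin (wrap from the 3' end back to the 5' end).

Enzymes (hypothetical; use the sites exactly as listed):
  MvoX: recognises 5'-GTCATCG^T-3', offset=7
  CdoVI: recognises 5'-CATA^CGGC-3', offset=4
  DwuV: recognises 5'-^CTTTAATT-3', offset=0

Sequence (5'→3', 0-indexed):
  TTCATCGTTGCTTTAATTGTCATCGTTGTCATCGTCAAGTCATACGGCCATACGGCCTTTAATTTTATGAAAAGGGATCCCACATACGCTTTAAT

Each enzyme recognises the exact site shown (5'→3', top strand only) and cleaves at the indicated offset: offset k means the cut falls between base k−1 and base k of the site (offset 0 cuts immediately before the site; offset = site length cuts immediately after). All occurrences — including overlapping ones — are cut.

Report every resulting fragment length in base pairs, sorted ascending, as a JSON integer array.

Site scan:
  MvoX (GTCATCGT, off=7): starts [18, 27] → cuts [25, 34]
  CdoVI (CATACGGC, off=4): starts [40, 48] → cuts [44, 52]
  DwuV (CTTTAATT, off=0): starts [10, 56, 88] → cuts [10, 56, 88]

All cut coordinates (distinct, sorted): [10, 25, 34, 44, 52, 56, 88]

Fragments:
  10→25: 15 bp
  25→34: 9 bp
  34→44: 10 bp
  44→52: 8 bp
  52→56: 4 bp
  56→88: 32 bp
  88→10 (wrap): 95-88+10 = 17 bp

[4,8,9,10,15,17,32]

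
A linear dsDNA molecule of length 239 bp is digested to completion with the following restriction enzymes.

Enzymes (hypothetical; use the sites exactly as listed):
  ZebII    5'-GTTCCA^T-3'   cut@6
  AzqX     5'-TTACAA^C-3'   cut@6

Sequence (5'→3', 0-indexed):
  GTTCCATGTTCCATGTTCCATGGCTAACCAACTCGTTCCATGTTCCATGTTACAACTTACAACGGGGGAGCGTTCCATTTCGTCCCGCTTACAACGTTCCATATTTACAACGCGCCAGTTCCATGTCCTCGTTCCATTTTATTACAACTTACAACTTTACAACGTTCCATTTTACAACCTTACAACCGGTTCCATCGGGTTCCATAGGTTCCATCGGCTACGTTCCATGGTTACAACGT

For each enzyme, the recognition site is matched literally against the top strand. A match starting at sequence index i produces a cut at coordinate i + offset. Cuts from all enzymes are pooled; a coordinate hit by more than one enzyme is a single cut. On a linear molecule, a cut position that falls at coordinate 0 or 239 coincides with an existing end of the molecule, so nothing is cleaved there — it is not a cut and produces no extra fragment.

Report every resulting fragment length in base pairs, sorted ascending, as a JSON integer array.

Per-enzyme occurrences:
  ZebII GTTCCAT/6: at [0, 7, 14, 34, 41, 71, 95, 117, 130, 163, 188, 198, 207, 221] ⇒ [6, 13, 20, 40, 47, 77, 101, 123, 136, 169, 194, 204, 213, 227]
  AzqX TTACAAC/6: at [49, 56, 88, 104, 141, 148, 156, 171, 179, 230] ⇒ [55, 62, 94, 110, 147, 154, 162, 177, 185, 236]

Pooled cuts: [6, 13, 20, 40, 47, 55, 62, 77, 94, 101, 110, 123, 136, 147, 154, 162, 169, 177, 185, 194, 204, 213, 227, 236]

Fragment lengths:
  [0,6): 6 bp
  [6,13): 7 bp
  [13,20): 7 bp
  [20,40): 20 bp
  [40,47): 7 bp
  [47,55): 8 bp
  [55,62): 7 bp
  [62,77): 15 bp
  [77,94): 17 bp
  [94,101): 7 bp
  [101,110): 9 bp
  [110,123): 13 bp
  [123,136): 13 bp
  [136,147): 11 bp
  [147,154): 7 bp
  [154,162): 8 bp
  [162,169): 7 bp
  [169,177): 8 bp
  [177,185): 8 bp
  [185,194): 9 bp
  [194,204): 10 bp
  [204,213): 9 bp
  [213,227): 14 bp
  [227,236): 9 bp
  [236,239): 3 bp

[3,6,7,7,7,7,7,7,7,8,8,8,8,9,9,9,9,10,11,13,13,14,15,17,20]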